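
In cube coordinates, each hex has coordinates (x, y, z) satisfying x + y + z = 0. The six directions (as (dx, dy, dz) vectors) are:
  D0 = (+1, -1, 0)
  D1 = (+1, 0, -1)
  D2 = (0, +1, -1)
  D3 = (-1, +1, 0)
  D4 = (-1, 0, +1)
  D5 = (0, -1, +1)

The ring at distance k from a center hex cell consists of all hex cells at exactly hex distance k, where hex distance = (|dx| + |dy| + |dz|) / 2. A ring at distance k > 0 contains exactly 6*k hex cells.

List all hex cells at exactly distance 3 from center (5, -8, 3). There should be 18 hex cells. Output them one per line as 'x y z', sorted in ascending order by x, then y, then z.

Answer: 2 -8 6
2 -7 5
2 -6 4
2 -5 3
3 -9 6
3 -5 2
4 -10 6
4 -5 1
5 -11 6
5 -5 0
6 -11 5
6 -6 0
7 -11 4
7 -7 0
8 -11 3
8 -10 2
8 -9 1
8 -8 0

Derivation:
Walk ring at distance 3 from (5, -8, 3):
Start at center + D4*3 = (2, -8, 6)
  hex 0: (2, -8, 6)
  hex 1: (3, -9, 6)
  hex 2: (4, -10, 6)
  hex 3: (5, -11, 6)
  hex 4: (6, -11, 5)
  hex 5: (7, -11, 4)
  hex 6: (8, -11, 3)
  hex 7: (8, -10, 2)
  hex 8: (8, -9, 1)
  hex 9: (8, -8, 0)
  hex 10: (7, -7, 0)
  hex 11: (6, -6, 0)
  hex 12: (5, -5, 0)
  hex 13: (4, -5, 1)
  hex 14: (3, -5, 2)
  hex 15: (2, -5, 3)
  hex 16: (2, -6, 4)
  hex 17: (2, -7, 5)
Sorted: 18 hexes.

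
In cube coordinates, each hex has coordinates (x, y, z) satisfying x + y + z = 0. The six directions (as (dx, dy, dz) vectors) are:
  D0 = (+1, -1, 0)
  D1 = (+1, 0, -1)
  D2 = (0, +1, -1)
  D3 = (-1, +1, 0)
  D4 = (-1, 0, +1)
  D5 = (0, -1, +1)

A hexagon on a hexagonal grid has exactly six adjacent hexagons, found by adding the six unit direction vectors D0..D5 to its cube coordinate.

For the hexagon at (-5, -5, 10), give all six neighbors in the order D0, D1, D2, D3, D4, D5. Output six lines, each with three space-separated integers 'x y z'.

Center: (-5, -5, 10). Add each direction:
  D0: (-5, -5, 10) + (1, -1, 0) = (-4, -6, 10)
  D1: (-5, -5, 10) + (1, 0, -1) = (-4, -5, 9)
  D2: (-5, -5, 10) + (0, 1, -1) = (-5, -4, 9)
  D3: (-5, -5, 10) + (-1, 1, 0) = (-6, -4, 10)
  D4: (-5, -5, 10) + (-1, 0, 1) = (-6, -5, 11)
  D5: (-5, -5, 10) + (0, -1, 1) = (-5, -6, 11)

Answer: -4 -6 10
-4 -5 9
-5 -4 9
-6 -4 10
-6 -5 11
-5 -6 11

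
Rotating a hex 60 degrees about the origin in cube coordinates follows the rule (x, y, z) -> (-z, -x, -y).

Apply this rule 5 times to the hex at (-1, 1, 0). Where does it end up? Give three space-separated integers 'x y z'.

Start: (-1, 1, 0)
Step 1: (-1, 1, 0) -> (-(0), -(-1), -(1)) = (0, 1, -1)
Step 2: (0, 1, -1) -> (-(-1), -(0), -(1)) = (1, 0, -1)
Step 3: (1, 0, -1) -> (-(-1), -(1), -(0)) = (1, -1, 0)
Step 4: (1, -1, 0) -> (-(0), -(1), -(-1)) = (0, -1, 1)
Step 5: (0, -1, 1) -> (-(1), -(0), -(-1)) = (-1, 0, 1)

Answer: -1 0 1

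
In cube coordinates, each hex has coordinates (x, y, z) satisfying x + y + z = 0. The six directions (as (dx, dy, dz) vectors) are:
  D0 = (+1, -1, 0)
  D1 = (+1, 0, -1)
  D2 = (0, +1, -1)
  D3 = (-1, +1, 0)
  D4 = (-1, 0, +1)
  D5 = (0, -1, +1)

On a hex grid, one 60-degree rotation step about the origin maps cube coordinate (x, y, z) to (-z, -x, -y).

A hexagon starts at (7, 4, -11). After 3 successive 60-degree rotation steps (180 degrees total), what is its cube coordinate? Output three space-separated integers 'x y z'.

Start: (7, 4, -11)
Step 1: (7, 4, -11) -> (-(-11), -(7), -(4)) = (11, -7, -4)
Step 2: (11, -7, -4) -> (-(-4), -(11), -(-7)) = (4, -11, 7)
Step 3: (4, -11, 7) -> (-(7), -(4), -(-11)) = (-7, -4, 11)

Answer: -7 -4 11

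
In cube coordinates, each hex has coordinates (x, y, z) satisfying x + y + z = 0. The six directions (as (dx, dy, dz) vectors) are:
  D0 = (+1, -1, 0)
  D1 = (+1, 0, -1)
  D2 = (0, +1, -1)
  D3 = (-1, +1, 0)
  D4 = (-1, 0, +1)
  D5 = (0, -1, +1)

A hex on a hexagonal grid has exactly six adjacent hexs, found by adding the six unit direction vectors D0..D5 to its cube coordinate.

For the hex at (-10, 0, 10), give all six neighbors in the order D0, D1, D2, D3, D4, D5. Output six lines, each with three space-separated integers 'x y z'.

Answer: -9 -1 10
-9 0 9
-10 1 9
-11 1 10
-11 0 11
-10 -1 11

Derivation:
Center: (-10, 0, 10). Add each direction:
  D0: (-10, 0, 10) + (1, -1, 0) = (-9, -1, 10)
  D1: (-10, 0, 10) + (1, 0, -1) = (-9, 0, 9)
  D2: (-10, 0, 10) + (0, 1, -1) = (-10, 1, 9)
  D3: (-10, 0, 10) + (-1, 1, 0) = (-11, 1, 10)
  D4: (-10, 0, 10) + (-1, 0, 1) = (-11, 0, 11)
  D5: (-10, 0, 10) + (0, -1, 1) = (-10, -1, 11)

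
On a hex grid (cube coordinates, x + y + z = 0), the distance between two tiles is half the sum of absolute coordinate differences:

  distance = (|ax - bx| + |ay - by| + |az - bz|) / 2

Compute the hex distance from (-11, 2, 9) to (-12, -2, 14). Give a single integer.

|ax - bx| = |-11 - (-12)| = 1
|ay - by| = |2 - (-2)| = 4
|az - bz| = |9 - 14| = 5
distance = (1 + 4 + 5) / 2 = 10 / 2 = 5

Answer: 5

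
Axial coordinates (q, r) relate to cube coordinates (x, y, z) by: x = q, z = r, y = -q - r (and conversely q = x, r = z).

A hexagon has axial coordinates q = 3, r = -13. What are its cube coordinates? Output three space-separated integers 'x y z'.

Answer: 3 10 -13

Derivation:
x = q = 3
z = r = -13
y = -x - z = -(3) - (-13) = 10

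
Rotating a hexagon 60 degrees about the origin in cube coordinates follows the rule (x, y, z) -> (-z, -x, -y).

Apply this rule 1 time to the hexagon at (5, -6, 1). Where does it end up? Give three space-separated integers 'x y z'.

Start: (5, -6, 1)
Step 1: (5, -6, 1) -> (-(1), -(5), -(-6)) = (-1, -5, 6)

Answer: -1 -5 6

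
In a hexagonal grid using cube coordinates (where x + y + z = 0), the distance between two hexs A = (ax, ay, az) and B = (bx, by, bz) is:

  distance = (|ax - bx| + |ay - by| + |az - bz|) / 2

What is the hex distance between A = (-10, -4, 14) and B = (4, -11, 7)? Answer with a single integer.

|ax - bx| = |-10 - 4| = 14
|ay - by| = |-4 - (-11)| = 7
|az - bz| = |14 - 7| = 7
distance = (14 + 7 + 7) / 2 = 28 / 2 = 14

Answer: 14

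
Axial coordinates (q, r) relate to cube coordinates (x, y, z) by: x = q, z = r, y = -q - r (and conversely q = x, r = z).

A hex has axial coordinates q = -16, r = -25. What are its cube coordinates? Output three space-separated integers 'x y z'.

x = q = -16
z = r = -25
y = -x - z = -(-16) - (-25) = 41

Answer: -16 41 -25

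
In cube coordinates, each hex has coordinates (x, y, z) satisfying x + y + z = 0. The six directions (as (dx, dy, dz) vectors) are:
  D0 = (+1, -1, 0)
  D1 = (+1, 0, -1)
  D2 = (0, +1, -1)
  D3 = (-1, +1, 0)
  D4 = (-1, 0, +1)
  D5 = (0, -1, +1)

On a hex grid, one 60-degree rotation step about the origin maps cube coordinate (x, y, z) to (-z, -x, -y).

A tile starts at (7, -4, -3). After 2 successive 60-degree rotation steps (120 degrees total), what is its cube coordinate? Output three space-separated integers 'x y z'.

Answer: -4 -3 7

Derivation:
Start: (7, -4, -3)
Step 1: (7, -4, -3) -> (-(-3), -(7), -(-4)) = (3, -7, 4)
Step 2: (3, -7, 4) -> (-(4), -(3), -(-7)) = (-4, -3, 7)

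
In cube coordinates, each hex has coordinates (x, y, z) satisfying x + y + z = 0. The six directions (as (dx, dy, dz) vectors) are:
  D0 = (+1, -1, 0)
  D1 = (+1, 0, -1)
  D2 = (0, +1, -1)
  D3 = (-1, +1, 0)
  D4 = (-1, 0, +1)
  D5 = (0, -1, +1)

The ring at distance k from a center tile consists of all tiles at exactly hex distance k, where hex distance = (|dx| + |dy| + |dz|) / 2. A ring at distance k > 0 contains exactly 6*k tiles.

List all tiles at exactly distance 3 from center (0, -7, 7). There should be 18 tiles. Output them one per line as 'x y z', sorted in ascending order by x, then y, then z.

Answer: -3 -7 10
-3 -6 9
-3 -5 8
-3 -4 7
-2 -8 10
-2 -4 6
-1 -9 10
-1 -4 5
0 -10 10
0 -4 4
1 -10 9
1 -5 4
2 -10 8
2 -6 4
3 -10 7
3 -9 6
3 -8 5
3 -7 4

Derivation:
Walk ring at distance 3 from (0, -7, 7):
Start at center + D4*3 = (-3, -7, 10)
  hex 0: (-3, -7, 10)
  hex 1: (-2, -8, 10)
  hex 2: (-1, -9, 10)
  hex 3: (0, -10, 10)
  hex 4: (1, -10, 9)
  hex 5: (2, -10, 8)
  hex 6: (3, -10, 7)
  hex 7: (3, -9, 6)
  hex 8: (3, -8, 5)
  hex 9: (3, -7, 4)
  hex 10: (2, -6, 4)
  hex 11: (1, -5, 4)
  hex 12: (0, -4, 4)
  hex 13: (-1, -4, 5)
  hex 14: (-2, -4, 6)
  hex 15: (-3, -4, 7)
  hex 16: (-3, -5, 8)
  hex 17: (-3, -6, 9)
Sorted: 18 hexes.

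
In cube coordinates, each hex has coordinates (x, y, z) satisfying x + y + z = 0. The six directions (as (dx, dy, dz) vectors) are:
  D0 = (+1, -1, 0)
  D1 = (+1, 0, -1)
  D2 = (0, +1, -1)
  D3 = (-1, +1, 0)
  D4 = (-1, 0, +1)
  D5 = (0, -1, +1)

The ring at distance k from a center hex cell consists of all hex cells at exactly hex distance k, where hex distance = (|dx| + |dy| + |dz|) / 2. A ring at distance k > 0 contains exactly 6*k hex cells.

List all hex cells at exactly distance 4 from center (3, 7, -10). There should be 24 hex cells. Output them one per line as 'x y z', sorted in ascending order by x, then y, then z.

Answer: -1 7 -6
-1 8 -7
-1 9 -8
-1 10 -9
-1 11 -10
0 6 -6
0 11 -11
1 5 -6
1 11 -12
2 4 -6
2 11 -13
3 3 -6
3 11 -14
4 3 -7
4 10 -14
5 3 -8
5 9 -14
6 3 -9
6 8 -14
7 3 -10
7 4 -11
7 5 -12
7 6 -13
7 7 -14

Derivation:
Walk ring at distance 4 from (3, 7, -10):
Start at center + D4*4 = (-1, 7, -6)
  hex 0: (-1, 7, -6)
  hex 1: (0, 6, -6)
  hex 2: (1, 5, -6)
  hex 3: (2, 4, -6)
  hex 4: (3, 3, -6)
  hex 5: (4, 3, -7)
  hex 6: (5, 3, -8)
  hex 7: (6, 3, -9)
  hex 8: (7, 3, -10)
  hex 9: (7, 4, -11)
  hex 10: (7, 5, -12)
  hex 11: (7, 6, -13)
  hex 12: (7, 7, -14)
  hex 13: (6, 8, -14)
  hex 14: (5, 9, -14)
  hex 15: (4, 10, -14)
  hex 16: (3, 11, -14)
  hex 17: (2, 11, -13)
  hex 18: (1, 11, -12)
  hex 19: (0, 11, -11)
  hex 20: (-1, 11, -10)
  hex 21: (-1, 10, -9)
  hex 22: (-1, 9, -8)
  hex 23: (-1, 8, -7)
Sorted: 24 hexes.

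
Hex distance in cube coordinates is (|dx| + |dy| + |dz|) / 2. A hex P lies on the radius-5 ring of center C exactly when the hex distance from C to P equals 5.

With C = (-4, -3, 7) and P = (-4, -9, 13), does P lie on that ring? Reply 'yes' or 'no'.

|px - cx| = |-4 - (-4)| = 0
|py - cy| = |-9 - (-3)| = 6
|pz - cz| = |13 - 7| = 6
distance = (0+6+6)/2 = 12/2 = 6
radius = 5; distance != radius -> no

Answer: no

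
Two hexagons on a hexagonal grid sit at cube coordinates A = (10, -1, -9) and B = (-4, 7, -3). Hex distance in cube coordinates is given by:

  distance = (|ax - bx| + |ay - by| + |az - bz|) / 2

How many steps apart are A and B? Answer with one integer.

|ax - bx| = |10 - (-4)| = 14
|ay - by| = |-1 - 7| = 8
|az - bz| = |-9 - (-3)| = 6
distance = (14 + 8 + 6) / 2 = 28 / 2 = 14

Answer: 14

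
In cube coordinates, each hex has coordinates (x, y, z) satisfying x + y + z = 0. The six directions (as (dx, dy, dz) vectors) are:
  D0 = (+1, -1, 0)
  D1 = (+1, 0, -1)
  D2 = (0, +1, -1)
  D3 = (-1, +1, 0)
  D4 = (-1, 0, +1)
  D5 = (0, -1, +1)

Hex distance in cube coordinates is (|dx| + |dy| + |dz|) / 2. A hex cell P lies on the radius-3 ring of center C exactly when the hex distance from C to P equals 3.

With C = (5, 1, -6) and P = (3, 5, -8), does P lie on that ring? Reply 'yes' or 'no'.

|px - cx| = |3 - 5| = 2
|py - cy| = |5 - 1| = 4
|pz - cz| = |-8 - (-6)| = 2
distance = (2+4+2)/2 = 8/2 = 4
radius = 3; distance != radius -> no

Answer: no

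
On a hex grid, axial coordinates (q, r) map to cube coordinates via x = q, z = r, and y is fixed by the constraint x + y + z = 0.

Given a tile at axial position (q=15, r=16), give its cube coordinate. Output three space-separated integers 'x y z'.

x = q = 15
z = r = 16
y = -x - z = -(15) - (16) = -31

Answer: 15 -31 16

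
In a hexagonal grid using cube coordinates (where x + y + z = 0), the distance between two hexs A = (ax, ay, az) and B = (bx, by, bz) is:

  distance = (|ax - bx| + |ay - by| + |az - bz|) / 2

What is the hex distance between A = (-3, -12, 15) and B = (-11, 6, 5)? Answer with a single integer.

|ax - bx| = |-3 - (-11)| = 8
|ay - by| = |-12 - 6| = 18
|az - bz| = |15 - 5| = 10
distance = (8 + 18 + 10) / 2 = 36 / 2 = 18

Answer: 18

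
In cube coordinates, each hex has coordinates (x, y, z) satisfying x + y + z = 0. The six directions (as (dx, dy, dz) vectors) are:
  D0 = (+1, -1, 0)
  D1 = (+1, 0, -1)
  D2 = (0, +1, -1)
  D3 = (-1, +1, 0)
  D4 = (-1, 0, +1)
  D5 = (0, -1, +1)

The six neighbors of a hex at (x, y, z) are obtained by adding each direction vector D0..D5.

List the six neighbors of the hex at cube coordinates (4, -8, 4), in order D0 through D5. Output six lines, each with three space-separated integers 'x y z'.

Center: (4, -8, 4). Add each direction:
  D0: (4, -8, 4) + (1, -1, 0) = (5, -9, 4)
  D1: (4, -8, 4) + (1, 0, -1) = (5, -8, 3)
  D2: (4, -8, 4) + (0, 1, -1) = (4, -7, 3)
  D3: (4, -8, 4) + (-1, 1, 0) = (3, -7, 4)
  D4: (4, -8, 4) + (-1, 0, 1) = (3, -8, 5)
  D5: (4, -8, 4) + (0, -1, 1) = (4, -9, 5)

Answer: 5 -9 4
5 -8 3
4 -7 3
3 -7 4
3 -8 5
4 -9 5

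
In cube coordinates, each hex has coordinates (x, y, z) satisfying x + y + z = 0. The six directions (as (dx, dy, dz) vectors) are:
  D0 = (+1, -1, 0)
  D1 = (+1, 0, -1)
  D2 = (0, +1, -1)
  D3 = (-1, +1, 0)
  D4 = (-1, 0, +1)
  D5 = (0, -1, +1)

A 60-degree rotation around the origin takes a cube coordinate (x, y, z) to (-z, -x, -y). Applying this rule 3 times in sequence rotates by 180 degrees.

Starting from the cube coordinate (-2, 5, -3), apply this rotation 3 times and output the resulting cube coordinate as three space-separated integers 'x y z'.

Answer: 2 -5 3

Derivation:
Start: (-2, 5, -3)
Step 1: (-2, 5, -3) -> (-(-3), -(-2), -(5)) = (3, 2, -5)
Step 2: (3, 2, -5) -> (-(-5), -(3), -(2)) = (5, -3, -2)
Step 3: (5, -3, -2) -> (-(-2), -(5), -(-3)) = (2, -5, 3)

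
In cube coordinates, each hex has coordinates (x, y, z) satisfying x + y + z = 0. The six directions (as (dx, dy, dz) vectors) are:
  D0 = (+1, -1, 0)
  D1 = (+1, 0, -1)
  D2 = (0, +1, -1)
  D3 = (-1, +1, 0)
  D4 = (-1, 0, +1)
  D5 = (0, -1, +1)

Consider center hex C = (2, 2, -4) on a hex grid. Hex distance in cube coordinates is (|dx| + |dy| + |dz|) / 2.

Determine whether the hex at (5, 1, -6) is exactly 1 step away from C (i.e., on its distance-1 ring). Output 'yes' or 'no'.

|px - cx| = |5 - 2| = 3
|py - cy| = |1 - 2| = 1
|pz - cz| = |-6 - (-4)| = 2
distance = (3+1+2)/2 = 6/2 = 3
radius = 1; distance != radius -> no

Answer: no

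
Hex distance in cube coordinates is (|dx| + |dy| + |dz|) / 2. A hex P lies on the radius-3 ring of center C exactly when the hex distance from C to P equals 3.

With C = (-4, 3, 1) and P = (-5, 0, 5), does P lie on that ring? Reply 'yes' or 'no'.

Answer: no

Derivation:
|px - cx| = |-5 - (-4)| = 1
|py - cy| = |0 - 3| = 3
|pz - cz| = |5 - 1| = 4
distance = (1+3+4)/2 = 8/2 = 4
radius = 3; distance != radius -> no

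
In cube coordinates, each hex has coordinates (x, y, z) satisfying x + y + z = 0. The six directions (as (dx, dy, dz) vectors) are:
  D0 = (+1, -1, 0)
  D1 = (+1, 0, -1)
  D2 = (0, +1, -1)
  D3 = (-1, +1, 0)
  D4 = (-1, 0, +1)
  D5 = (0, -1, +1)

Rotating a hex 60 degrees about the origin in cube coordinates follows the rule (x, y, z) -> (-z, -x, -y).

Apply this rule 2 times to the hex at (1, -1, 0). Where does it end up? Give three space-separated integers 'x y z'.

Start: (1, -1, 0)
Step 1: (1, -1, 0) -> (-(0), -(1), -(-1)) = (0, -1, 1)
Step 2: (0, -1, 1) -> (-(1), -(0), -(-1)) = (-1, 0, 1)

Answer: -1 0 1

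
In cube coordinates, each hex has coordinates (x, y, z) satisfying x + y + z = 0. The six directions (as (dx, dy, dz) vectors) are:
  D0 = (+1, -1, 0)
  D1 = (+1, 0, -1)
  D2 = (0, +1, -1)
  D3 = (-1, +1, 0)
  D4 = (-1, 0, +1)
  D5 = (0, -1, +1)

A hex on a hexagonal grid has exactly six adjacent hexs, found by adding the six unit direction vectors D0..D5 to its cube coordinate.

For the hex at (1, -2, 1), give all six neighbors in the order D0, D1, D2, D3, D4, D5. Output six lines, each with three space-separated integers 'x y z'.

Center: (1, -2, 1). Add each direction:
  D0: (1, -2, 1) + (1, -1, 0) = (2, -3, 1)
  D1: (1, -2, 1) + (1, 0, -1) = (2, -2, 0)
  D2: (1, -2, 1) + (0, 1, -1) = (1, -1, 0)
  D3: (1, -2, 1) + (-1, 1, 0) = (0, -1, 1)
  D4: (1, -2, 1) + (-1, 0, 1) = (0, -2, 2)
  D5: (1, -2, 1) + (0, -1, 1) = (1, -3, 2)

Answer: 2 -3 1
2 -2 0
1 -1 0
0 -1 1
0 -2 2
1 -3 2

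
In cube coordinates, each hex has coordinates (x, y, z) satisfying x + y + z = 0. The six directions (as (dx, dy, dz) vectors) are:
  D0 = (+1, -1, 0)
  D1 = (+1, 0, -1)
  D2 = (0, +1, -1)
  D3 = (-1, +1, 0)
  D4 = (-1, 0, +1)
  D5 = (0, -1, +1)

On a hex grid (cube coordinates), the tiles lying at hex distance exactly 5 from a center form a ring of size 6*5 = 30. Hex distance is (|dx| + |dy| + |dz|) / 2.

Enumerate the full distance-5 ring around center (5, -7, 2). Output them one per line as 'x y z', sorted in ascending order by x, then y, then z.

Walk ring at distance 5 from (5, -7, 2):
Start at center + D4*5 = (0, -7, 7)
  hex 0: (0, -7, 7)
  hex 1: (1, -8, 7)
  hex 2: (2, -9, 7)
  hex 3: (3, -10, 7)
  hex 4: (4, -11, 7)
  hex 5: (5, -12, 7)
  hex 6: (6, -12, 6)
  hex 7: (7, -12, 5)
  hex 8: (8, -12, 4)
  hex 9: (9, -12, 3)
  hex 10: (10, -12, 2)
  hex 11: (10, -11, 1)
  hex 12: (10, -10, 0)
  hex 13: (10, -9, -1)
  hex 14: (10, -8, -2)
  hex 15: (10, -7, -3)
  hex 16: (9, -6, -3)
  hex 17: (8, -5, -3)
  hex 18: (7, -4, -3)
  hex 19: (6, -3, -3)
  hex 20: (5, -2, -3)
  hex 21: (4, -2, -2)
  hex 22: (3, -2, -1)
  hex 23: (2, -2, 0)
  hex 24: (1, -2, 1)
  hex 25: (0, -2, 2)
  hex 26: (0, -3, 3)
  hex 27: (0, -4, 4)
  hex 28: (0, -5, 5)
  hex 29: (0, -6, 6)
Sorted: 30 hexes.

Answer: 0 -7 7
0 -6 6
0 -5 5
0 -4 4
0 -3 3
0 -2 2
1 -8 7
1 -2 1
2 -9 7
2 -2 0
3 -10 7
3 -2 -1
4 -11 7
4 -2 -2
5 -12 7
5 -2 -3
6 -12 6
6 -3 -3
7 -12 5
7 -4 -3
8 -12 4
8 -5 -3
9 -12 3
9 -6 -3
10 -12 2
10 -11 1
10 -10 0
10 -9 -1
10 -8 -2
10 -7 -3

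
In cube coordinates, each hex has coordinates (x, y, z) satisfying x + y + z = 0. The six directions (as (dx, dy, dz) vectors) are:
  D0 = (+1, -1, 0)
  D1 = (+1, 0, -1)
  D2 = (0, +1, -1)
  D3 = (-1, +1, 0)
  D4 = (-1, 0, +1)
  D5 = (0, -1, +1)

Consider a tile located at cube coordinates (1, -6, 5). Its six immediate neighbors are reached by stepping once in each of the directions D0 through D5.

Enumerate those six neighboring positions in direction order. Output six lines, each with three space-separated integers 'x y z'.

Answer: 2 -7 5
2 -6 4
1 -5 4
0 -5 5
0 -6 6
1 -7 6

Derivation:
Center: (1, -6, 5). Add each direction:
  D0: (1, -6, 5) + (1, -1, 0) = (2, -7, 5)
  D1: (1, -6, 5) + (1, 0, -1) = (2, -6, 4)
  D2: (1, -6, 5) + (0, 1, -1) = (1, -5, 4)
  D3: (1, -6, 5) + (-1, 1, 0) = (0, -5, 5)
  D4: (1, -6, 5) + (-1, 0, 1) = (0, -6, 6)
  D5: (1, -6, 5) + (0, -1, 1) = (1, -7, 6)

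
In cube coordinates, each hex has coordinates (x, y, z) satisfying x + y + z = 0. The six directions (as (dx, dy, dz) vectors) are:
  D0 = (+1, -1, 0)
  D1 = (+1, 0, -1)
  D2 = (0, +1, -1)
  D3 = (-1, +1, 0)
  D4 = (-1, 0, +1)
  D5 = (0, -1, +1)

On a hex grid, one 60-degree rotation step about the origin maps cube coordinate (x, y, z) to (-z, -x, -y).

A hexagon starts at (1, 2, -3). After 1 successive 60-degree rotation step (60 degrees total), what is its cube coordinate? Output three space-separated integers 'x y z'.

Start: (1, 2, -3)
Step 1: (1, 2, -3) -> (-(-3), -(1), -(2)) = (3, -1, -2)

Answer: 3 -1 -2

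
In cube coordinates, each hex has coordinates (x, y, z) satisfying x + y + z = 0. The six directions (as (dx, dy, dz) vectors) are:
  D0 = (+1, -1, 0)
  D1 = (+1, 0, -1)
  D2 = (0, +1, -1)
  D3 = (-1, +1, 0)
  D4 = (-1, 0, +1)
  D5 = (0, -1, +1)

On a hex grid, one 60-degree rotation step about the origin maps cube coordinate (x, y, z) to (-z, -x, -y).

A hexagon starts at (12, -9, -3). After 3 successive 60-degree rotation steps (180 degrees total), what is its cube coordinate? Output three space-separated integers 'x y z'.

Answer: -12 9 3

Derivation:
Start: (12, -9, -3)
Step 1: (12, -9, -3) -> (-(-3), -(12), -(-9)) = (3, -12, 9)
Step 2: (3, -12, 9) -> (-(9), -(3), -(-12)) = (-9, -3, 12)
Step 3: (-9, -3, 12) -> (-(12), -(-9), -(-3)) = (-12, 9, 3)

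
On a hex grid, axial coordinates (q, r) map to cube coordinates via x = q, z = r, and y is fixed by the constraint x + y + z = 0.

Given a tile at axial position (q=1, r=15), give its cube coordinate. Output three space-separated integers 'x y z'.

x = q = 1
z = r = 15
y = -x - z = -(1) - (15) = -16

Answer: 1 -16 15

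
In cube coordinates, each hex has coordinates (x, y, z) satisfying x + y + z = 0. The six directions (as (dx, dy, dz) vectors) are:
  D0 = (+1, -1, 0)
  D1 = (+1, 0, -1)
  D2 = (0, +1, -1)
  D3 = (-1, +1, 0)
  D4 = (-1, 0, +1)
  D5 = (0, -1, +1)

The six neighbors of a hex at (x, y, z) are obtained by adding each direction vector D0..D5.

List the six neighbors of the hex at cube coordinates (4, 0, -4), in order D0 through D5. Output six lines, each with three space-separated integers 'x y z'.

Center: (4, 0, -4). Add each direction:
  D0: (4, 0, -4) + (1, -1, 0) = (5, -1, -4)
  D1: (4, 0, -4) + (1, 0, -1) = (5, 0, -5)
  D2: (4, 0, -4) + (0, 1, -1) = (4, 1, -5)
  D3: (4, 0, -4) + (-1, 1, 0) = (3, 1, -4)
  D4: (4, 0, -4) + (-1, 0, 1) = (3, 0, -3)
  D5: (4, 0, -4) + (0, -1, 1) = (4, -1, -3)

Answer: 5 -1 -4
5 0 -5
4 1 -5
3 1 -4
3 0 -3
4 -1 -3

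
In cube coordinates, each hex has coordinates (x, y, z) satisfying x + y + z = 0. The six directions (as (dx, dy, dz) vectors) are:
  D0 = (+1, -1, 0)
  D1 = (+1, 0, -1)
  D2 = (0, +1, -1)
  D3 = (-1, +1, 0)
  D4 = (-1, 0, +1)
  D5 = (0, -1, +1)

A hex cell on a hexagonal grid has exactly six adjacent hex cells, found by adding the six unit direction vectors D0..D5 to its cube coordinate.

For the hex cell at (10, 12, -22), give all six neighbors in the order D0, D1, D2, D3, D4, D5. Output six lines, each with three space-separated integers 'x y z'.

Center: (10, 12, -22). Add each direction:
  D0: (10, 12, -22) + (1, -1, 0) = (11, 11, -22)
  D1: (10, 12, -22) + (1, 0, -1) = (11, 12, -23)
  D2: (10, 12, -22) + (0, 1, -1) = (10, 13, -23)
  D3: (10, 12, -22) + (-1, 1, 0) = (9, 13, -22)
  D4: (10, 12, -22) + (-1, 0, 1) = (9, 12, -21)
  D5: (10, 12, -22) + (0, -1, 1) = (10, 11, -21)

Answer: 11 11 -22
11 12 -23
10 13 -23
9 13 -22
9 12 -21
10 11 -21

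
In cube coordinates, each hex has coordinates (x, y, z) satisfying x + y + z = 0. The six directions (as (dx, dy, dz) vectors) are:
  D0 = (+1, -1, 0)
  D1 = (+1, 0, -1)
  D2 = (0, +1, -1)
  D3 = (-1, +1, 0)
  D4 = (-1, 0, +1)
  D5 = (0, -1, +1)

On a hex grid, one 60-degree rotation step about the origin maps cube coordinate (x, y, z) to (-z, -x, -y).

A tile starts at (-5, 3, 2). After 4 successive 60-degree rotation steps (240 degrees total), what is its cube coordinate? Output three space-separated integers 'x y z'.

Start: (-5, 3, 2)
Step 1: (-5, 3, 2) -> (-(2), -(-5), -(3)) = (-2, 5, -3)
Step 2: (-2, 5, -3) -> (-(-3), -(-2), -(5)) = (3, 2, -5)
Step 3: (3, 2, -5) -> (-(-5), -(3), -(2)) = (5, -3, -2)
Step 4: (5, -3, -2) -> (-(-2), -(5), -(-3)) = (2, -5, 3)

Answer: 2 -5 3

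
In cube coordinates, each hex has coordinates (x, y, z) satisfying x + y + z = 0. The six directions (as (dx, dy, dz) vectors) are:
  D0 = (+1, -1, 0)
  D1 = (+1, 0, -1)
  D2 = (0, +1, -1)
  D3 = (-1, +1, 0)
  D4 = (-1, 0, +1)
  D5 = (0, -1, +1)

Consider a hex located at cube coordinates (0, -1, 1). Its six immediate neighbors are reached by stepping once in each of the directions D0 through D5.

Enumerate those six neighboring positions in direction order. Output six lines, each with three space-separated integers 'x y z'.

Answer: 1 -2 1
1 -1 0
0 0 0
-1 0 1
-1 -1 2
0 -2 2

Derivation:
Center: (0, -1, 1). Add each direction:
  D0: (0, -1, 1) + (1, -1, 0) = (1, -2, 1)
  D1: (0, -1, 1) + (1, 0, -1) = (1, -1, 0)
  D2: (0, -1, 1) + (0, 1, -1) = (0, 0, 0)
  D3: (0, -1, 1) + (-1, 1, 0) = (-1, 0, 1)
  D4: (0, -1, 1) + (-1, 0, 1) = (-1, -1, 2)
  D5: (0, -1, 1) + (0, -1, 1) = (0, -2, 2)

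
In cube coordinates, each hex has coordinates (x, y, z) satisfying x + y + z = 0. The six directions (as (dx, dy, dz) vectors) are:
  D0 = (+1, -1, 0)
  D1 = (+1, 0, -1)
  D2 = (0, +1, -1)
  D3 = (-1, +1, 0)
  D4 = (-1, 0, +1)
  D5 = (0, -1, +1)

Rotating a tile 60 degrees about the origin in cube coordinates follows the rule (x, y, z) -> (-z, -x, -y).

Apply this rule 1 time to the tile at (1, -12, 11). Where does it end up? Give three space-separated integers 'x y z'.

Start: (1, -12, 11)
Step 1: (1, -12, 11) -> (-(11), -(1), -(-12)) = (-11, -1, 12)

Answer: -11 -1 12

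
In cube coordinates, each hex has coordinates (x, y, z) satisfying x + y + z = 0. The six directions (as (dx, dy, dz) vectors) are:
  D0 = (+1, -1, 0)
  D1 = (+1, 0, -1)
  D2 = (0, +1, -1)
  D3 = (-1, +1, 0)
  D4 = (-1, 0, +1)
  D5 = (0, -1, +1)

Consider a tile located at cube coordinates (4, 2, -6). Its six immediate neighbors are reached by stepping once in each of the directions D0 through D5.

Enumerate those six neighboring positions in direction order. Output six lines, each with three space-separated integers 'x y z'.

Answer: 5 1 -6
5 2 -7
4 3 -7
3 3 -6
3 2 -5
4 1 -5

Derivation:
Center: (4, 2, -6). Add each direction:
  D0: (4, 2, -6) + (1, -1, 0) = (5, 1, -6)
  D1: (4, 2, -6) + (1, 0, -1) = (5, 2, -7)
  D2: (4, 2, -6) + (0, 1, -1) = (4, 3, -7)
  D3: (4, 2, -6) + (-1, 1, 0) = (3, 3, -6)
  D4: (4, 2, -6) + (-1, 0, 1) = (3, 2, -5)
  D5: (4, 2, -6) + (0, -1, 1) = (4, 1, -5)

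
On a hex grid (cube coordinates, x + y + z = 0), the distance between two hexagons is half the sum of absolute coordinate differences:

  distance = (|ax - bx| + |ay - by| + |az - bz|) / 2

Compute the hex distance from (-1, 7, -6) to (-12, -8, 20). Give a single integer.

|ax - bx| = |-1 - (-12)| = 11
|ay - by| = |7 - (-8)| = 15
|az - bz| = |-6 - 20| = 26
distance = (11 + 15 + 26) / 2 = 52 / 2 = 26

Answer: 26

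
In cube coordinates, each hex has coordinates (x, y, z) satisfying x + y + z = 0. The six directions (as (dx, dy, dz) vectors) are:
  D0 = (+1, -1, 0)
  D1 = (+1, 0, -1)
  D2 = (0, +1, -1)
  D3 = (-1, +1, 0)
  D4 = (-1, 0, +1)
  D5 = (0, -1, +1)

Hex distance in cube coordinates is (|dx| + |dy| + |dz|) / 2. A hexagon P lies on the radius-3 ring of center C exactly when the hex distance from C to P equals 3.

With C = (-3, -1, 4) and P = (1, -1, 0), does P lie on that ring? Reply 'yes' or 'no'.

|px - cx| = |1 - (-3)| = 4
|py - cy| = |-1 - (-1)| = 0
|pz - cz| = |0 - 4| = 4
distance = (4+0+4)/2 = 8/2 = 4
radius = 3; distance != radius -> no

Answer: no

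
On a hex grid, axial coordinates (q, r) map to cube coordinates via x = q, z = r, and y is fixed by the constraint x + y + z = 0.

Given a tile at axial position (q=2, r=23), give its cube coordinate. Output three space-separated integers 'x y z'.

x = q = 2
z = r = 23
y = -x - z = -(2) - (23) = -25

Answer: 2 -25 23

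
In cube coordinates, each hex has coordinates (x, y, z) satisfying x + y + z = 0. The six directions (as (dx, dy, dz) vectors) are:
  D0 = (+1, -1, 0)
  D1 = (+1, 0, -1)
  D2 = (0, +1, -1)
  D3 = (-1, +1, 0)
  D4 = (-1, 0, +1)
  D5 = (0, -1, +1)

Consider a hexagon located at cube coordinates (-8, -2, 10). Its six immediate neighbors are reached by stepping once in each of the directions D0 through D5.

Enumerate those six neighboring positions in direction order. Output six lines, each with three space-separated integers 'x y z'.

Center: (-8, -2, 10). Add each direction:
  D0: (-8, -2, 10) + (1, -1, 0) = (-7, -3, 10)
  D1: (-8, -2, 10) + (1, 0, -1) = (-7, -2, 9)
  D2: (-8, -2, 10) + (0, 1, -1) = (-8, -1, 9)
  D3: (-8, -2, 10) + (-1, 1, 0) = (-9, -1, 10)
  D4: (-8, -2, 10) + (-1, 0, 1) = (-9, -2, 11)
  D5: (-8, -2, 10) + (0, -1, 1) = (-8, -3, 11)

Answer: -7 -3 10
-7 -2 9
-8 -1 9
-9 -1 10
-9 -2 11
-8 -3 11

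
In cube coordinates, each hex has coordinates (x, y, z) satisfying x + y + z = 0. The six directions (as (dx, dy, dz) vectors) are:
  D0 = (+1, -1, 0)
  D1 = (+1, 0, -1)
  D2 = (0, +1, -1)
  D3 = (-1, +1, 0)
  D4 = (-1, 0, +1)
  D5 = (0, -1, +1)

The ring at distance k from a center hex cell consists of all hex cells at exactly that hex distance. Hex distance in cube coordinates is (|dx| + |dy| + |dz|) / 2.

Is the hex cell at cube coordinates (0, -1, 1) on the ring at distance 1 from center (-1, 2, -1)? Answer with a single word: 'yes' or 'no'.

Answer: no

Derivation:
|px - cx| = |0 - (-1)| = 1
|py - cy| = |-1 - 2| = 3
|pz - cz| = |1 - (-1)| = 2
distance = (1+3+2)/2 = 6/2 = 3
radius = 1; distance != radius -> no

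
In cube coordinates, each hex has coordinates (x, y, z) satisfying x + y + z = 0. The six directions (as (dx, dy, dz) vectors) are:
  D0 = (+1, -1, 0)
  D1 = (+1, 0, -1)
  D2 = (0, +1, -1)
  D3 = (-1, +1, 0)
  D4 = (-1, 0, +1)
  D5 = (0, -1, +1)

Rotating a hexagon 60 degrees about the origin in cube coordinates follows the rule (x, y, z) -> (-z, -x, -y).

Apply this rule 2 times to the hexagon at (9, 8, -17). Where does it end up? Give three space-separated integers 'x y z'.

Answer: 8 -17 9

Derivation:
Start: (9, 8, -17)
Step 1: (9, 8, -17) -> (-(-17), -(9), -(8)) = (17, -9, -8)
Step 2: (17, -9, -8) -> (-(-8), -(17), -(-9)) = (8, -17, 9)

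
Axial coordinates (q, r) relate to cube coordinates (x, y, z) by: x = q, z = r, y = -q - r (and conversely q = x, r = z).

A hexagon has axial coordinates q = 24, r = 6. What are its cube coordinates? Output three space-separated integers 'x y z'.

Answer: 24 -30 6

Derivation:
x = q = 24
z = r = 6
y = -x - z = -(24) - (6) = -30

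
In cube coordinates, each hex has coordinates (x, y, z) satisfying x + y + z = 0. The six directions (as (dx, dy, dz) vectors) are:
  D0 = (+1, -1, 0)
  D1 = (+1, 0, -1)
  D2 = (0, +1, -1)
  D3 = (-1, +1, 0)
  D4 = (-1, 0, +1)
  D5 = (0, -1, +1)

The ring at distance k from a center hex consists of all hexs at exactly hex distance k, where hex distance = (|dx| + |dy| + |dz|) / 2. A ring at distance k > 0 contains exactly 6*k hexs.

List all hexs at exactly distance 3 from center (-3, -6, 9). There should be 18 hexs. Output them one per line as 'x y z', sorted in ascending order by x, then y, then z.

Answer: -6 -6 12
-6 -5 11
-6 -4 10
-6 -3 9
-5 -7 12
-5 -3 8
-4 -8 12
-4 -3 7
-3 -9 12
-3 -3 6
-2 -9 11
-2 -4 6
-1 -9 10
-1 -5 6
0 -9 9
0 -8 8
0 -7 7
0 -6 6

Derivation:
Walk ring at distance 3 from (-3, -6, 9):
Start at center + D4*3 = (-6, -6, 12)
  hex 0: (-6, -6, 12)
  hex 1: (-5, -7, 12)
  hex 2: (-4, -8, 12)
  hex 3: (-3, -9, 12)
  hex 4: (-2, -9, 11)
  hex 5: (-1, -9, 10)
  hex 6: (0, -9, 9)
  hex 7: (0, -8, 8)
  hex 8: (0, -7, 7)
  hex 9: (0, -6, 6)
  hex 10: (-1, -5, 6)
  hex 11: (-2, -4, 6)
  hex 12: (-3, -3, 6)
  hex 13: (-4, -3, 7)
  hex 14: (-5, -3, 8)
  hex 15: (-6, -3, 9)
  hex 16: (-6, -4, 10)
  hex 17: (-6, -5, 11)
Sorted: 18 hexes.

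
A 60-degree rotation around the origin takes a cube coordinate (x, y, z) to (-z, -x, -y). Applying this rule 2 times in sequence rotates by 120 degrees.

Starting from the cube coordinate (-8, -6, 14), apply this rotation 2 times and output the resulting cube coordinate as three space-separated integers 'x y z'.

Start: (-8, -6, 14)
Step 1: (-8, -6, 14) -> (-(14), -(-8), -(-6)) = (-14, 8, 6)
Step 2: (-14, 8, 6) -> (-(6), -(-14), -(8)) = (-6, 14, -8)

Answer: -6 14 -8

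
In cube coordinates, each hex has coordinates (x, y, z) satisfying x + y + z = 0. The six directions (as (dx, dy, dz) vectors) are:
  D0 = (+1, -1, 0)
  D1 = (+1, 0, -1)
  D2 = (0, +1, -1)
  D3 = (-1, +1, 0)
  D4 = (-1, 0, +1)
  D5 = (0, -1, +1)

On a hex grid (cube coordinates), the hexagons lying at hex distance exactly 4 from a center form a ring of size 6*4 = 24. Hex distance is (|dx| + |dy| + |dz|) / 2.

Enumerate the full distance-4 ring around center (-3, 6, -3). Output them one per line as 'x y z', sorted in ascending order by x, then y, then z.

Answer: -7 6 1
-7 7 0
-7 8 -1
-7 9 -2
-7 10 -3
-6 5 1
-6 10 -4
-5 4 1
-5 10 -5
-4 3 1
-4 10 -6
-3 2 1
-3 10 -7
-2 2 0
-2 9 -7
-1 2 -1
-1 8 -7
0 2 -2
0 7 -7
1 2 -3
1 3 -4
1 4 -5
1 5 -6
1 6 -7

Derivation:
Walk ring at distance 4 from (-3, 6, -3):
Start at center + D4*4 = (-7, 6, 1)
  hex 0: (-7, 6, 1)
  hex 1: (-6, 5, 1)
  hex 2: (-5, 4, 1)
  hex 3: (-4, 3, 1)
  hex 4: (-3, 2, 1)
  hex 5: (-2, 2, 0)
  hex 6: (-1, 2, -1)
  hex 7: (0, 2, -2)
  hex 8: (1, 2, -3)
  hex 9: (1, 3, -4)
  hex 10: (1, 4, -5)
  hex 11: (1, 5, -6)
  hex 12: (1, 6, -7)
  hex 13: (0, 7, -7)
  hex 14: (-1, 8, -7)
  hex 15: (-2, 9, -7)
  hex 16: (-3, 10, -7)
  hex 17: (-4, 10, -6)
  hex 18: (-5, 10, -5)
  hex 19: (-6, 10, -4)
  hex 20: (-7, 10, -3)
  hex 21: (-7, 9, -2)
  hex 22: (-7, 8, -1)
  hex 23: (-7, 7, 0)
Sorted: 24 hexes.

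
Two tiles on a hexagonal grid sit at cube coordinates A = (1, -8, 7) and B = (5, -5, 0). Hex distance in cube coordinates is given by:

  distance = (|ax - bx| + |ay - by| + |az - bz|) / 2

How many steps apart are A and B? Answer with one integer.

Answer: 7

Derivation:
|ax - bx| = |1 - 5| = 4
|ay - by| = |-8 - (-5)| = 3
|az - bz| = |7 - 0| = 7
distance = (4 + 3 + 7) / 2 = 14 / 2 = 7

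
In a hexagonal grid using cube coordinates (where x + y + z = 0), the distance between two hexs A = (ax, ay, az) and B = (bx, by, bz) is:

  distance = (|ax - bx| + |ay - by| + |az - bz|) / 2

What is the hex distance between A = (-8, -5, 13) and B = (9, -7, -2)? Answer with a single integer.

Answer: 17

Derivation:
|ax - bx| = |-8 - 9| = 17
|ay - by| = |-5 - (-7)| = 2
|az - bz| = |13 - (-2)| = 15
distance = (17 + 2 + 15) / 2 = 34 / 2 = 17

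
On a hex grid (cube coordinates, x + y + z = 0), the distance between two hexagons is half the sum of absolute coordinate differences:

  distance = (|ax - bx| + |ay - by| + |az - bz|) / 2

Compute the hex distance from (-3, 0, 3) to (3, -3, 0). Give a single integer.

|ax - bx| = |-3 - 3| = 6
|ay - by| = |0 - (-3)| = 3
|az - bz| = |3 - 0| = 3
distance = (6 + 3 + 3) / 2 = 12 / 2 = 6

Answer: 6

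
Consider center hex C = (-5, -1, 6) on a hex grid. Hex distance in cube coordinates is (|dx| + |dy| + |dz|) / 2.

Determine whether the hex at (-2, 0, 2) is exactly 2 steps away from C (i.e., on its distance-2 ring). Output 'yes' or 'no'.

|px - cx| = |-2 - (-5)| = 3
|py - cy| = |0 - (-1)| = 1
|pz - cz| = |2 - 6| = 4
distance = (3+1+4)/2 = 8/2 = 4
radius = 2; distance != radius -> no

Answer: no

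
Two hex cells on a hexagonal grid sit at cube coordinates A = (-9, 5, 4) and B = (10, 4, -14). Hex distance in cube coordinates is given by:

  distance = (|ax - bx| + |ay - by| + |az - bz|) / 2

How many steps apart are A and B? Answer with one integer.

Answer: 19

Derivation:
|ax - bx| = |-9 - 10| = 19
|ay - by| = |5 - 4| = 1
|az - bz| = |4 - (-14)| = 18
distance = (19 + 1 + 18) / 2 = 38 / 2 = 19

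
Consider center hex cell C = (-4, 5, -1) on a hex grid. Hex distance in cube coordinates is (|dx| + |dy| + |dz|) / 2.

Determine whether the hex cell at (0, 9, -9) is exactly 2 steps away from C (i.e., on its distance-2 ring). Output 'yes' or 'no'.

Answer: no

Derivation:
|px - cx| = |0 - (-4)| = 4
|py - cy| = |9 - 5| = 4
|pz - cz| = |-9 - (-1)| = 8
distance = (4+4+8)/2 = 16/2 = 8
radius = 2; distance != radius -> no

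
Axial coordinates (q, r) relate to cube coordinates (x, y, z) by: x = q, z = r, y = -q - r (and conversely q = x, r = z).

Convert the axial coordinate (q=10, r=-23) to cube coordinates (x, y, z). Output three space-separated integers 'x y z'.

x = q = 10
z = r = -23
y = -x - z = -(10) - (-23) = 13

Answer: 10 13 -23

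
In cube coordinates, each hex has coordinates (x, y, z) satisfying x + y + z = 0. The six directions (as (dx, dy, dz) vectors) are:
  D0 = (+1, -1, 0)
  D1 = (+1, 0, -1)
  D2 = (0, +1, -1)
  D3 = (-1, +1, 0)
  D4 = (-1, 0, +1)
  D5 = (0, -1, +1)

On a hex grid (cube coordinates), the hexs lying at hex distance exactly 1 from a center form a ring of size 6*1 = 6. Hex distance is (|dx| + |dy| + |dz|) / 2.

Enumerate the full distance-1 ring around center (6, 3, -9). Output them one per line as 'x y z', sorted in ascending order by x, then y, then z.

Answer: 5 3 -8
5 4 -9
6 2 -8
6 4 -10
7 2 -9
7 3 -10

Derivation:
Walk ring at distance 1 from (6, 3, -9):
Start at center + D4*1 = (5, 3, -8)
  hex 0: (5, 3, -8)
  hex 1: (6, 2, -8)
  hex 2: (7, 2, -9)
  hex 3: (7, 3, -10)
  hex 4: (6, 4, -10)
  hex 5: (5, 4, -9)
Sorted: 6 hexes.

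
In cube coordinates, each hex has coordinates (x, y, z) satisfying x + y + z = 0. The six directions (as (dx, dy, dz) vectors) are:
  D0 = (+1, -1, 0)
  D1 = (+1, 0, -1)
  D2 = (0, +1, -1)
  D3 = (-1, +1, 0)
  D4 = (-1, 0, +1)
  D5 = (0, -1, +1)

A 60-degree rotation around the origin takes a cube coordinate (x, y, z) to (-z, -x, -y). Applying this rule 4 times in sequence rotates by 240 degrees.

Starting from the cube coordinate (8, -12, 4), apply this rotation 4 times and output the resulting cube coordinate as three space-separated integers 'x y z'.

Start: (8, -12, 4)
Step 1: (8, -12, 4) -> (-(4), -(8), -(-12)) = (-4, -8, 12)
Step 2: (-4, -8, 12) -> (-(12), -(-4), -(-8)) = (-12, 4, 8)
Step 3: (-12, 4, 8) -> (-(8), -(-12), -(4)) = (-8, 12, -4)
Step 4: (-8, 12, -4) -> (-(-4), -(-8), -(12)) = (4, 8, -12)

Answer: 4 8 -12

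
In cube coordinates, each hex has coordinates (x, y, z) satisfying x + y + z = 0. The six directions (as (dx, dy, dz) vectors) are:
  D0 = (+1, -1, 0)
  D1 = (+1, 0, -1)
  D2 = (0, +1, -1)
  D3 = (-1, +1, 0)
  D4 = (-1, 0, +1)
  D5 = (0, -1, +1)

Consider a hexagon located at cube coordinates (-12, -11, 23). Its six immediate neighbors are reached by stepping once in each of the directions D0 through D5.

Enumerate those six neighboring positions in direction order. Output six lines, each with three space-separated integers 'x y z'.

Center: (-12, -11, 23). Add each direction:
  D0: (-12, -11, 23) + (1, -1, 0) = (-11, -12, 23)
  D1: (-12, -11, 23) + (1, 0, -1) = (-11, -11, 22)
  D2: (-12, -11, 23) + (0, 1, -1) = (-12, -10, 22)
  D3: (-12, -11, 23) + (-1, 1, 0) = (-13, -10, 23)
  D4: (-12, -11, 23) + (-1, 0, 1) = (-13, -11, 24)
  D5: (-12, -11, 23) + (0, -1, 1) = (-12, -12, 24)

Answer: -11 -12 23
-11 -11 22
-12 -10 22
-13 -10 23
-13 -11 24
-12 -12 24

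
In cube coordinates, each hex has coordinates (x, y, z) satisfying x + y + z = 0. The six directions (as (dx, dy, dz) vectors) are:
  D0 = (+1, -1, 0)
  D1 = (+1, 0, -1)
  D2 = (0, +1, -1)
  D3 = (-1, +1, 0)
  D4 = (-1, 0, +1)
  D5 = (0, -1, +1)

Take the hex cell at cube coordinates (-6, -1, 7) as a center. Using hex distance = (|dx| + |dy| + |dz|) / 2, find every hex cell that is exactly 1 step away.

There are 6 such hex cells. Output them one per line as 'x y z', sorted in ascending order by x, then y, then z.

Answer: -7 -1 8
-7 0 7
-6 -2 8
-6 0 6
-5 -2 7
-5 -1 6

Derivation:
Walk ring at distance 1 from (-6, -1, 7):
Start at center + D4*1 = (-7, -1, 8)
  hex 0: (-7, -1, 8)
  hex 1: (-6, -2, 8)
  hex 2: (-5, -2, 7)
  hex 3: (-5, -1, 6)
  hex 4: (-6, 0, 6)
  hex 5: (-7, 0, 7)
Sorted: 6 hexes.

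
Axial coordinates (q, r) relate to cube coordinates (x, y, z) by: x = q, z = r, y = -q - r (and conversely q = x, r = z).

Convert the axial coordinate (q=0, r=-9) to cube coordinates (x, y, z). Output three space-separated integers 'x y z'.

x = q = 0
z = r = -9
y = -x - z = -(0) - (-9) = 9

Answer: 0 9 -9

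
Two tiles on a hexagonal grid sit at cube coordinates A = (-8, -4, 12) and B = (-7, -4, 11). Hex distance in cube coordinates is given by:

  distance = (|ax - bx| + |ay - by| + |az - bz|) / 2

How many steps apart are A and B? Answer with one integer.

|ax - bx| = |-8 - (-7)| = 1
|ay - by| = |-4 - (-4)| = 0
|az - bz| = |12 - 11| = 1
distance = (1 + 0 + 1) / 2 = 2 / 2 = 1

Answer: 1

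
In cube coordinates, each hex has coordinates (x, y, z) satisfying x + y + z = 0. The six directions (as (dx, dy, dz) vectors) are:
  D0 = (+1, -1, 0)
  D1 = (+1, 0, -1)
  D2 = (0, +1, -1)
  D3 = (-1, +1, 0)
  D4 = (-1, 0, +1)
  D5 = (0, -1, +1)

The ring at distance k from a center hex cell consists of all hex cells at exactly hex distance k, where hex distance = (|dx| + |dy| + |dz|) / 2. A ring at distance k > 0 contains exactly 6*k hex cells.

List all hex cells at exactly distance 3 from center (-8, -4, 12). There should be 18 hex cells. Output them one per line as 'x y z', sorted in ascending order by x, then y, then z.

Walk ring at distance 3 from (-8, -4, 12):
Start at center + D4*3 = (-11, -4, 15)
  hex 0: (-11, -4, 15)
  hex 1: (-10, -5, 15)
  hex 2: (-9, -6, 15)
  hex 3: (-8, -7, 15)
  hex 4: (-7, -7, 14)
  hex 5: (-6, -7, 13)
  hex 6: (-5, -7, 12)
  hex 7: (-5, -6, 11)
  hex 8: (-5, -5, 10)
  hex 9: (-5, -4, 9)
  hex 10: (-6, -3, 9)
  hex 11: (-7, -2, 9)
  hex 12: (-8, -1, 9)
  hex 13: (-9, -1, 10)
  hex 14: (-10, -1, 11)
  hex 15: (-11, -1, 12)
  hex 16: (-11, -2, 13)
  hex 17: (-11, -3, 14)
Sorted: 18 hexes.

Answer: -11 -4 15
-11 -3 14
-11 -2 13
-11 -1 12
-10 -5 15
-10 -1 11
-9 -6 15
-9 -1 10
-8 -7 15
-8 -1 9
-7 -7 14
-7 -2 9
-6 -7 13
-6 -3 9
-5 -7 12
-5 -6 11
-5 -5 10
-5 -4 9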